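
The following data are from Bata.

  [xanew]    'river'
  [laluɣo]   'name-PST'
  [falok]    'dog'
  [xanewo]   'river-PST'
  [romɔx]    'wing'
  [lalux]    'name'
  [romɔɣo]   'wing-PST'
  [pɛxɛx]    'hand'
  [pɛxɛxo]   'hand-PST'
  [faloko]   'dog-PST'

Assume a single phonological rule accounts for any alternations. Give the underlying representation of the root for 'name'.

/laluɣ/

The stem for 'name' ends in [ɣ] in [laluɣo] but [x] in [lalux].
But 'hand' keeps [x] in both environments ([pɛxɛxo], [pɛxɛx]), so there is no rule changing /x/ to [ɣ] before the PST suffix.
Therefore /ɣ/ is basic and [x] is derived by word-final obstruent devoicing (voiced obstruents become voiceless word-finally).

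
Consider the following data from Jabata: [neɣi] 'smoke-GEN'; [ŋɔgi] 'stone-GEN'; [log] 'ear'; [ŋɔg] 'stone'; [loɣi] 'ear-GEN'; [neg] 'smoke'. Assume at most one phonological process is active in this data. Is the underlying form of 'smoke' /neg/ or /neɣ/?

/neɣ/

'smoke' shows [g] ~ [ɣ] at the end of the stem ([neg] vs [neɣi]).
If /g/ were underlying and a rule turned it into [ɣ] before the GEN suffix, 'stone' would also alternate; but it has [g] in both [ŋɔg] and [ŋɔgi].
The alternation reflects word-final hardening: voiced fricatives become stops word-finally. /ɣ/ is underlying.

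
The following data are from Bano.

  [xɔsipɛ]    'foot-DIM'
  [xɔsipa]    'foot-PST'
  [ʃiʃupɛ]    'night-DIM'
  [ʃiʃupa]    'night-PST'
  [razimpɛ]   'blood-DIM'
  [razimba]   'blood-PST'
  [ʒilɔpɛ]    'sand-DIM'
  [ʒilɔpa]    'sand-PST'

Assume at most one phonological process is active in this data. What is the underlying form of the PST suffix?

The PST suffix surfaces as [-ba] and [-pa], depending on the final segment of the stem.
By contrast the DIM suffix keeps its initial [p] throughout — that segment must be underlying.
So the underlying form is /-ba/, and voiced stops become voiceless after a vowel.

/-ba/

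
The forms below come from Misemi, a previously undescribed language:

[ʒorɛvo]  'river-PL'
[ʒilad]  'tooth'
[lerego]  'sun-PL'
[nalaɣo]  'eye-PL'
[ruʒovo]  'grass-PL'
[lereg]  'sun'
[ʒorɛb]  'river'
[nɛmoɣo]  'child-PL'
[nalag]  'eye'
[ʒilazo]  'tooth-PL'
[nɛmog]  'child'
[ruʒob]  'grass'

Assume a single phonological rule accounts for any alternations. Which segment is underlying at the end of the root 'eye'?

/ɣ/

In [nalag] and [nalaɣo] the final segment of 'eye' alternates: [g] ~ [ɣ].
If /g/ were underlying and a rule turned it into [ɣ] before the PL suffix, 'sun' would also alternate; but it has [g] in both [lereg] and [lerego].
The alternation reflects word-final hardening: voiced fricatives become stops word-finally. /ɣ/ is underlying.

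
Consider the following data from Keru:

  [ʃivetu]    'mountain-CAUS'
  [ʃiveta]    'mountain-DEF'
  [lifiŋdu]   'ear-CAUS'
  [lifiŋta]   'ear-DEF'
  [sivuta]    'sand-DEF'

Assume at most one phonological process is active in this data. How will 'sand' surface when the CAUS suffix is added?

The CAUS morpheme has two allomorphs, [-du] and [-tu].
By contrast the DEF suffix keeps its initial [t] throughout — that segment must be underlying.
The CAUS suffix is therefore /-du/ underlyingly, with post-vocalic devoicing: voiced stops become voiceless after a vowel.
After 'sand', which ends in a vowel, the suffix surfaces as [-tu], giving [sivutu].

[sivutu]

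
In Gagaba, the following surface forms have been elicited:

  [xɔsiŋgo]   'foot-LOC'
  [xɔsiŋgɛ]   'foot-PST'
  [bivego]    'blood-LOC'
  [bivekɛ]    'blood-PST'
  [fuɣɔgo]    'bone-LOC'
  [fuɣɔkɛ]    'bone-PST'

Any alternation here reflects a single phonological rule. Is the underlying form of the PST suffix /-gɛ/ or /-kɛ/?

/-kɛ/

The PST suffix surfaces as [-gɛ] and [-kɛ], depending on the final segment of the stem.
By contrast the LOC suffix keeps its initial [g] throughout — that segment must be underlying.
The PST suffix is therefore /-kɛ/ underlyingly, with post-nasal voicing: voiceless stops become voiced after a nasal.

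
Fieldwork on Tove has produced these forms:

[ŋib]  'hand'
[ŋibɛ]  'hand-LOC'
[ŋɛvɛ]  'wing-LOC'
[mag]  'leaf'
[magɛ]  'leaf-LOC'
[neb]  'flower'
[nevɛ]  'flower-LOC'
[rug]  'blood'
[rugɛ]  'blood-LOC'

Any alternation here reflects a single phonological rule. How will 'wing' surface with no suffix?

The root 'flower' surfaces as [neb] and [nevɛ], with a stem-final [b] ~ [v] alternation.
Compare 'hand', with invariant [b] in [ŋib] and [ŋibɛ]: an analysis with underlying /b/ and a rule producing [v] before the LOC suffix would wrongly predict alternation here too.
The underlying segment must be /v/; voiced fricatives become stops word-finally, yielding [b] there.
The one attested form of 'wing', [ŋɛvɛ], shows underlying /ŋɛv/. Applying the same rule word-finally gives [ŋɛb].

[ŋɛb]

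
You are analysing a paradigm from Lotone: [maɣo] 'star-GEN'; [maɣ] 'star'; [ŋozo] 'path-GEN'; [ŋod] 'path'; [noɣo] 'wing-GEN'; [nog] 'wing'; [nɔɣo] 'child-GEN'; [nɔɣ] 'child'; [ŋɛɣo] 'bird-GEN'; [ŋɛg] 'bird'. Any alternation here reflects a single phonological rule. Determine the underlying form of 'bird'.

The root 'bird' surfaces as [ŋɛɣo] and [ŋɛg], with a stem-final [ɣ] ~ [g] alternation.
But 'star' keeps [ɣ] in both environments ([maɣo], [maɣ]), so there is no rule changing /ɣ/ to [g] in isolation.
The underlying segment must be /g/; voiced stops become fricatives between vowels, yielding [ɣ] there.
Hence 'bird' is /ŋɛg/ underlyingly.

/ŋɛg/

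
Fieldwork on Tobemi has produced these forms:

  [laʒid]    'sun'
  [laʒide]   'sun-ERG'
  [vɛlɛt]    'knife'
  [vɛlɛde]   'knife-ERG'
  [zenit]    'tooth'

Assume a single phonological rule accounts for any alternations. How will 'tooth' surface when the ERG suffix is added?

The root 'knife' surfaces as [vɛlɛt] and [vɛlɛde], with a stem-final [t] ~ [d] alternation.
The stem 'sun' ([laʒid], [laʒide]) shows [d] unchanged in both environments, so [d] cannot be basic with [t] derived in isolation.
Therefore /t/ is basic and [d] is derived by intervocalic voicing (voiceless stops become voiced between vowels).
From [zenit] the stem 'tooth' is /zenit/; between vowels this yields [zenide].

[zenide]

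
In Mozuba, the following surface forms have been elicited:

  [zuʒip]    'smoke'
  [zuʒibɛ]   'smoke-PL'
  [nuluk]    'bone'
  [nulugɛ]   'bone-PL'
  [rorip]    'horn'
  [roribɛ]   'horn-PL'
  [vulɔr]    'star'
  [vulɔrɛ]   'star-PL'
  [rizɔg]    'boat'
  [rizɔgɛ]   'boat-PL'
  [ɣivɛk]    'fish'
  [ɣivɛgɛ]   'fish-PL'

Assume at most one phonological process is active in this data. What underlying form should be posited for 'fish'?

The stem for 'fish' ends in [k] in [ɣivɛk] but [g] in [ɣivɛgɛ].
If /g/ were underlying and a rule turned it into [k] in isolation, 'boat' would also alternate; but it has [g] in both [rizɔg] and [rizɔgɛ].
Therefore /k/ is basic and [g] is derived by intervocalic voicing (voiceless stops become voiced between vowels).
The underlying form of 'fish' is therefore /ɣivɛk/.

/ɣivɛk/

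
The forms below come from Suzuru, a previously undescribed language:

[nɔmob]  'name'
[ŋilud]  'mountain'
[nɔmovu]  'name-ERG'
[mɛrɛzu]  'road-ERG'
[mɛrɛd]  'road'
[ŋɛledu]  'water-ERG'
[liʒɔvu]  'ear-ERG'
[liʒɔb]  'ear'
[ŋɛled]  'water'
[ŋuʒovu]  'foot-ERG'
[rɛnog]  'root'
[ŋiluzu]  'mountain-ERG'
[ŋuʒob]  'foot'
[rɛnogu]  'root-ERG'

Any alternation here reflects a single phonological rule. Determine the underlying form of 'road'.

'road' shows [d] ~ [z] at the end of the stem ([mɛrɛd] vs [mɛrɛzu]).
If /d/ were underlying and a rule turned it into [z] before the ERG suffix, 'water' would also alternate; but it has [d] in both [ŋɛled] and [ŋɛledu].
Therefore /z/ is basic and [d] is derived by word-final hardening (voiced fricatives become stops word-finally).

/mɛrɛz/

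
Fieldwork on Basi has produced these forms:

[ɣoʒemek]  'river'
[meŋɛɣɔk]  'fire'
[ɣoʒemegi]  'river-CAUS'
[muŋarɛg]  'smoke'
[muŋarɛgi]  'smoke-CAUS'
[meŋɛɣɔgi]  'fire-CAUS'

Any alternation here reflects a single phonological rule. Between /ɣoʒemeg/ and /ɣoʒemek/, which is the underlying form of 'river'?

The stem for 'river' ends in [k] in [ɣoʒemek] but [g] in [ɣoʒemegi].
The stem 'smoke' ([muŋarɛg], [muŋarɛgi]) shows [g] unchanged in both environments, so [g] cannot be basic with [k] derived in isolation.
The alternation reflects intervocalic voicing: voiceless stops become voiced between vowels. /k/ is underlying.

/ɣoʒemek/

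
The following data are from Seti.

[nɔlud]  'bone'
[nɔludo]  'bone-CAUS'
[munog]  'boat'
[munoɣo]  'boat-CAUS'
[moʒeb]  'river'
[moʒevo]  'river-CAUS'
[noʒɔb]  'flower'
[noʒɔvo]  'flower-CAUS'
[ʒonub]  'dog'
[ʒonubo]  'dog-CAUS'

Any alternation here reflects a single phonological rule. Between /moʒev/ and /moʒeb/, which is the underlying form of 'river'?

The root 'river' surfaces as [moʒeb] and [moʒevo], with a stem-final [b] ~ [v] alternation.
But 'dog' keeps [b] in both environments ([ʒonub], [ʒonubo]), so there is no rule changing /b/ to [v] before the CAUS suffix.
The alternation reflects word-final hardening: voiced fricatives become stops word-finally. /v/ is underlying.

/moʒev/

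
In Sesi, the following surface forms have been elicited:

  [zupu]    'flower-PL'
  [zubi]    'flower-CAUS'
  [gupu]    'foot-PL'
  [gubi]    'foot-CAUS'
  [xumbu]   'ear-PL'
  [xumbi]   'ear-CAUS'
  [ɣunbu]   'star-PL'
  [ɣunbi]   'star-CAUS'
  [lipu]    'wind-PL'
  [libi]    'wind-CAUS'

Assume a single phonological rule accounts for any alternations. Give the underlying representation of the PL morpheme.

The PL suffix surfaces as [-bu] and [-pu], depending on the final segment of the stem.
By contrast the CAUS suffix keeps its initial [b] throughout — that segment must be underlying.
So the underlying form is /-pu/, and voiceless stops become voiced after a nasal.

/-pu/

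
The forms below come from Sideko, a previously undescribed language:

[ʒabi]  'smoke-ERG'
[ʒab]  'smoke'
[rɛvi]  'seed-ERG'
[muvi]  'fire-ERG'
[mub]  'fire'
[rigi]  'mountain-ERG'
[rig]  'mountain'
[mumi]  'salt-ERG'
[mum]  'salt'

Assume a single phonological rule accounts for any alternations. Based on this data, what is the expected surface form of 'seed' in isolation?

The stem for 'fire' ends in [v] in [muvi] but [b] in [mub].
The stem 'smoke' ([ʒabi], [ʒab]) shows [b] unchanged in both environments, so [b] cannot be basic with [v] derived before the ERG suffix.
The alternation reflects word-final hardening: voiced fricatives become stops word-finally. /v/ is underlying.
The one attested form of 'seed', [rɛvi], shows underlying /rɛv/. Applying the same rule word-finally gives [rɛb].

[rɛb]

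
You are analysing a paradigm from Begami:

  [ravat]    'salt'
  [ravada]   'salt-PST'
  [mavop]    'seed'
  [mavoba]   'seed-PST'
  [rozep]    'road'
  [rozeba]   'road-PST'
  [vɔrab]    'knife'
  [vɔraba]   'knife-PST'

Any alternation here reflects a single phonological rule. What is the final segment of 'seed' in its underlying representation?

In [mavop] and [mavoba] the final segment of 'seed' alternates: [p] ~ [b].
But 'knife' keeps [b] in both environments ([vɔrab], [vɔraba]), so there is no rule changing /b/ to [p] in isolation.
The underlying segment must be /p/; voiceless stops become voiced between vowels, yielding [b] there.

/p/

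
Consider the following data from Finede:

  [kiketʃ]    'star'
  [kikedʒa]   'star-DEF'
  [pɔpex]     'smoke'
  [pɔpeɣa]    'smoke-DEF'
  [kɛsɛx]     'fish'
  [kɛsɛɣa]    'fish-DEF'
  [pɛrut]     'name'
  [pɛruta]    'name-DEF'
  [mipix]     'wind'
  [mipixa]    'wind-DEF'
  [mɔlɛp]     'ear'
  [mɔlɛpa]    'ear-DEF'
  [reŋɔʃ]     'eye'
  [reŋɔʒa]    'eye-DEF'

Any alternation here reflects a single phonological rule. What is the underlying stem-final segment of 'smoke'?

In [pɔpex] and [pɔpeɣa] the final segment of 'smoke' alternates: [x] ~ [ɣ].
But 'wind' keeps [x] in both environments ([mipix], [mipixa]), so there is no rule changing /x/ to [ɣ] before the DEF suffix.
The alternation reflects word-final obstruent devoicing: voiced obstruents become voiceless word-finally. /ɣ/ is underlying.

/ɣ/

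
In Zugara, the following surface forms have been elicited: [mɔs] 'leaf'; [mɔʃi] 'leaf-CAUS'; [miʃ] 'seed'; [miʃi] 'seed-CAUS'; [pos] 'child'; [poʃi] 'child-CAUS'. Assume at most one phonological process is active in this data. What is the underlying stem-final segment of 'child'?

/s/

The root 'child' surfaces as [pos] and [poʃi], with a stem-final [s] ~ [ʃ] alternation.
The stem 'seed' ([miʃ], [miʃi]) shows [ʃ] unchanged in both environments, so [ʃ] cannot be basic with [s] derived in isolation.
So /s/ is underlying, and a rule of palatalization before a front vowel — /s/ becomes palato-alveolar [ʃ] before a front vowel — gives [ʃ].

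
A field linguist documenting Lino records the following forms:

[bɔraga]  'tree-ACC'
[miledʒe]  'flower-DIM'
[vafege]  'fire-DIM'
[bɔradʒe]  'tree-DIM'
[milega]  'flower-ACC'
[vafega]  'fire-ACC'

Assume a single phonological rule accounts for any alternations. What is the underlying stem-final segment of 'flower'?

In [miledʒe] and [milega] the final segment of 'flower' alternates: [dʒ] ~ [g].
Compare 'fire', with invariant [g] in [vafege] and [vafega]: an analysis with underlying /g/ and a rule producing [dʒ] before the DIM suffix would wrongly predict alternation here too.
So /dʒ/ is underlying, and a rule of depalatalization — palato-alveolar /dʒ/ becomes [g] when no front vowel follows — gives [g].

/dʒ/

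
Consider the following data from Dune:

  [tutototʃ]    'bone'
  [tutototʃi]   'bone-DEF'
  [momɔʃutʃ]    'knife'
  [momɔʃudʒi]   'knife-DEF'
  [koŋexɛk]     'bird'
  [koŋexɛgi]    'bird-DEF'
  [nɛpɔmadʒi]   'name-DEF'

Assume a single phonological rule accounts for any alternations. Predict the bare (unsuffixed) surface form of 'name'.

In [momɔʃutʃ] and [momɔʃudʒi] the final segment of 'knife' alternates: [tʃ] ~ [dʒ].
If /tʃ/ were underlying and a rule turned it into [dʒ] before the DEF suffix, 'bone' would also alternate; but it has [tʃ] in both [tutototʃ] and [tutototʃi].
Therefore /dʒ/ is basic and [tʃ] is derived by word-final obstruent devoicing (voiced obstruents become voiceless word-finally).
The one attested form of 'name', [nɛpɔmadʒi], shows underlying /nɛpɔmadʒ/. Applying the same rule word-finally gives [nɛpɔmatʃ].

[nɛpɔmatʃ]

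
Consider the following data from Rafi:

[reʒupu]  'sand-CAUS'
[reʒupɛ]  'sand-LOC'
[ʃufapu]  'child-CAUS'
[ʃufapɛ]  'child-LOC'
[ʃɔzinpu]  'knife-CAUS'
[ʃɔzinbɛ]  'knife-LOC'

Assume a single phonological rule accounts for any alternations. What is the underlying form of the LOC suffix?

/-bɛ/

The LOC morpheme has two allomorphs, [-bɛ] and [-pɛ].
The CAUS suffix, which begins with [p], is invariant after every stem; so [p] is not altered by any rule here.
So the underlying form is /-bɛ/, and voiced stops become voiceless after a vowel.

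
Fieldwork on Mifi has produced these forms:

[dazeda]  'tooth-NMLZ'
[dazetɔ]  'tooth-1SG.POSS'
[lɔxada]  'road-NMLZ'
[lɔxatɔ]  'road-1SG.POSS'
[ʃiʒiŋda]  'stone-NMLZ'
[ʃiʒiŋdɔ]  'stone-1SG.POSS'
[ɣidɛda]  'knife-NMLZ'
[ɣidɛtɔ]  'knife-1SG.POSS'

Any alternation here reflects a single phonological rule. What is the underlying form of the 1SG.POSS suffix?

The 1SG.POSS morpheme has two allomorphs, [-dɔ] and [-tɔ].
The NMLZ suffix, which begins with [d], is invariant after every stem; so [d] is not altered by any rule here.
So the underlying form is /-tɔ/, and voiceless stops become voiced after a nasal.

/-tɔ/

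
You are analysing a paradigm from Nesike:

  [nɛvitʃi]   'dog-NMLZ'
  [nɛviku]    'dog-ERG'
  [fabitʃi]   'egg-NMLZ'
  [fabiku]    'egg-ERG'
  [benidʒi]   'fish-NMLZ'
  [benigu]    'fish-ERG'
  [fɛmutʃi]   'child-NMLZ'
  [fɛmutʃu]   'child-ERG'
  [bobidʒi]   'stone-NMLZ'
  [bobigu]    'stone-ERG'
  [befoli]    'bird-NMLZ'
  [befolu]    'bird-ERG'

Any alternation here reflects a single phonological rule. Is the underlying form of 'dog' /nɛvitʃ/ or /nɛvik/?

/nɛvik/

In [nɛvitʃi] and [nɛviku] the final segment of 'dog' alternates: [tʃ] ~ [k].
The stem 'child' ([fɛmutʃi], [fɛmutʃu]) shows [tʃ] unchanged in both environments, so [tʃ] cannot be basic with [k] derived before the ERG suffix.
The alternation reflects palatalization before a front vowel: /k/ and /g/ become palato-alveolar [tʃ] and [dʒ] before a front vowel. /k/ is underlying.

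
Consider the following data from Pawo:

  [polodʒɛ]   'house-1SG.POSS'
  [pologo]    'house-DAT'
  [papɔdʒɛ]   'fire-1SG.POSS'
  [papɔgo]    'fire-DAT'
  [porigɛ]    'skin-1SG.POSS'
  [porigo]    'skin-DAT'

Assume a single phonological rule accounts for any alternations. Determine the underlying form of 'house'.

The root 'house' surfaces as [polodʒɛ] and [pologo], with a stem-final [dʒ] ~ [g] alternation.
The stem 'skin' ([porigɛ], [porigo]) shows [g] unchanged in both environments, so [g] cannot be basic with [dʒ] derived before the 1SG.POSS suffix.
So /dʒ/ is underlying, and a rule of depalatalization — palato-alveolar /dʒ/ becomes [g] when no front vowel follows — gives [g].

/polodʒ/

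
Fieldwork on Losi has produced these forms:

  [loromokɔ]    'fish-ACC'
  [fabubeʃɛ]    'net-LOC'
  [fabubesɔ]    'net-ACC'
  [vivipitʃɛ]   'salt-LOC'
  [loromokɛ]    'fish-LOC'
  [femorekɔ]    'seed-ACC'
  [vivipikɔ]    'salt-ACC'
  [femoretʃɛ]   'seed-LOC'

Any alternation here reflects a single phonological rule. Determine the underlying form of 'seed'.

/femoretʃ/

'seed' shows [tʃ] ~ [k] at the end of the stem ([femoretʃɛ] vs [femorekɔ]).
But 'fish' keeps [k] in both environments ([loromokɛ], [loromokɔ]), so there is no rule changing /k/ to [tʃ] before the LOC suffix.
Therefore /tʃ/ is basic and [k] is derived by depalatalization (palato-alveolar /tʃ/ and /ʃ/ become [k] and [s] when no front vowel follows).
Hence 'seed' is /femoretʃ/ underlyingly.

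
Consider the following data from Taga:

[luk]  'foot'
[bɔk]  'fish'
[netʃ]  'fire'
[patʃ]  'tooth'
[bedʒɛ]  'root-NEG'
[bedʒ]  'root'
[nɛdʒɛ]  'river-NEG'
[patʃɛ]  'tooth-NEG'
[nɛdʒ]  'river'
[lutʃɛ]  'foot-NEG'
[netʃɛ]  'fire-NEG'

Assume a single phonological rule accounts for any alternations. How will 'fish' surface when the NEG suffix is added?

[bɔtʃɛ]

The stem for 'foot' ends in [k] in [luk] but [tʃ] in [lutʃɛ].
But 'fire' keeps [tʃ] in both environments ([netʃ], [netʃɛ]), so there is no rule changing /tʃ/ to [k] in isolation.
Therefore /k/ is basic and [tʃ] is derived by palatalization before a front vowel (/k/ becomes palato-alveolar [tʃ] before a front vowel).
From [bɔk] the stem 'fish' is /bɔk/; before a front vowel this yields [bɔtʃɛ].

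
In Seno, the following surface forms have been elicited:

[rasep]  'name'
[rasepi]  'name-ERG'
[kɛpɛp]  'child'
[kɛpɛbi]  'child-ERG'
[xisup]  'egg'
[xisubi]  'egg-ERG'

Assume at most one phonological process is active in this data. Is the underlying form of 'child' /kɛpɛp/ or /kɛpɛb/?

In [kɛpɛp] and [kɛpɛbi] the final segment of 'child' alternates: [p] ~ [b].
If /p/ were underlying and a rule turned it into [b] before the ERG suffix, 'name' would also alternate; but it has [p] in both [rasep] and [rasepi].
So /b/ is underlying, and a rule of word-final obstruent devoicing — voiced obstruents become voiceless word-finally — gives [p].

/kɛpɛb/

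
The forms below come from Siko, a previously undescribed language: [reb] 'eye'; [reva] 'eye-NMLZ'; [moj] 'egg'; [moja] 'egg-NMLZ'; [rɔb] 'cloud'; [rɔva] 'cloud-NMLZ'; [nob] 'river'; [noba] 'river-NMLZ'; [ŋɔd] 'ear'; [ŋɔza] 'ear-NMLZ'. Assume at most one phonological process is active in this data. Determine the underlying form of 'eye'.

/rev/

The root 'eye' surfaces as [reb] and [reva], with a stem-final [b] ~ [v] alternation.
But 'river' keeps [b] in both environments ([nob], [noba]), so there is no rule changing /b/ to [v] before the NMLZ suffix.
So /v/ is underlying, and a rule of word-final hardening — voiced fricatives become stops word-finally — gives [b].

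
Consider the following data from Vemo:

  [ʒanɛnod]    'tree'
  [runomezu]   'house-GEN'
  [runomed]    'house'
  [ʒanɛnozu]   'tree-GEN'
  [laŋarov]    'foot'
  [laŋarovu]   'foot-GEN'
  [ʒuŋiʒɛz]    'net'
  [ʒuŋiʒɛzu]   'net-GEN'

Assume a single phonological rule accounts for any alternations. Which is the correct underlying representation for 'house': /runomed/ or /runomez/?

In [runomezu] and [runomed] the final segment of 'house' alternates: [z] ~ [d].
The stem 'net' ([ʒuŋiʒɛzu], [ʒuŋiʒɛz]) shows [z] unchanged in both environments, so [z] cannot be basic with [d] derived in isolation.
So /d/ is underlying, and a rule of intervocalic spirantization — voiced stops become fricatives between vowels — gives [z].

/runomed/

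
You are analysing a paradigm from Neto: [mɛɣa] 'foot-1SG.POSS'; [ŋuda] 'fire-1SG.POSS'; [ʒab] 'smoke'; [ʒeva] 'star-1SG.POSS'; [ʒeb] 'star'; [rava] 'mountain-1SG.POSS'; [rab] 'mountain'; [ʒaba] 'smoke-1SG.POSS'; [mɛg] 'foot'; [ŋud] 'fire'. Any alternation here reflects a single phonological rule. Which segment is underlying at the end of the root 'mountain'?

/v/

'mountain' shows [v] ~ [b] at the end of the stem ([rava] vs [rab]).
The stem 'smoke' ([ʒaba], [ʒab]) shows [b] unchanged in both environments, so [b] cannot be basic with [v] derived before the 1SG.POSS suffix.
So /v/ is underlying, and a rule of word-final hardening — voiced fricatives become stops word-finally — gives [b].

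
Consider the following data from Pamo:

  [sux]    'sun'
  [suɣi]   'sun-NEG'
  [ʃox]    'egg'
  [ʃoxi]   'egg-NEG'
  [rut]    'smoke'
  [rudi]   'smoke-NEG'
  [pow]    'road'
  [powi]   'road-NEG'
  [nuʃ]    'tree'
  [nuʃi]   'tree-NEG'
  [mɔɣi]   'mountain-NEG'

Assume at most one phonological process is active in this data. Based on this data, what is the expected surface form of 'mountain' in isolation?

In [sux] and [suɣi] the final segment of 'sun' alternates: [x] ~ [ɣ].
If /x/ were underlying and a rule turned it into [ɣ] before the NEG suffix, 'egg' would also alternate; but it has [x] in both [ʃox] and [ʃoxi].
The alternation reflects word-final obstruent devoicing: voiced obstruents become voiceless word-finally. /ɣ/ is underlying.
From [mɔɣi] the stem 'mountain' is /mɔɣ/; word-finally this yields [mɔx].

[mɔx]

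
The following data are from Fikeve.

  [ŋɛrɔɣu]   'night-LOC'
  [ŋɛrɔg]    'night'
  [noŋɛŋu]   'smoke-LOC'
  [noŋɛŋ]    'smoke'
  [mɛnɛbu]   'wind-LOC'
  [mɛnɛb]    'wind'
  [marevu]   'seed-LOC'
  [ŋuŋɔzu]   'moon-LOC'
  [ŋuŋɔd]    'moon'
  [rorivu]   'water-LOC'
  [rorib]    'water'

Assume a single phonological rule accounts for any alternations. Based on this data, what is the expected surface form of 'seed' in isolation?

The stem for 'water' ends in [v] in [rorivu] but [b] in [rorib].
Compare 'wind', with invariant [b] in [mɛnɛbu] and [mɛnɛb]: an analysis with underlying /b/ and a rule producing [v] before the LOC suffix would wrongly predict alternation here too.
Therefore /v/ is basic and [b] is derived by word-final hardening (voiced fricatives become stops word-finally).
The one attested form of 'seed', [marevu], shows underlying /marev/. Applying the same rule word-finally gives [mareb].

[mareb]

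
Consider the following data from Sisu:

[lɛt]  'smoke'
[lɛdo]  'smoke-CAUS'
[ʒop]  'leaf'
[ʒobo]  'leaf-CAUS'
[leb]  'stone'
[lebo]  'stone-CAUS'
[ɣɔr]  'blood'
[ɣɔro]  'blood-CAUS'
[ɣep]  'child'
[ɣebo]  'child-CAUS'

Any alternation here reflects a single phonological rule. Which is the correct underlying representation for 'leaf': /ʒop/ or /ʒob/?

In [ʒop] and [ʒobo] the final segment of 'leaf' alternates: [p] ~ [b].
But 'stone' keeps [b] in both environments ([leb], [lebo]), so there is no rule changing /b/ to [p] in isolation.
So /p/ is underlying, and a rule of intervocalic voicing — voiceless stops become voiced between vowels — gives [b].

/ʒop/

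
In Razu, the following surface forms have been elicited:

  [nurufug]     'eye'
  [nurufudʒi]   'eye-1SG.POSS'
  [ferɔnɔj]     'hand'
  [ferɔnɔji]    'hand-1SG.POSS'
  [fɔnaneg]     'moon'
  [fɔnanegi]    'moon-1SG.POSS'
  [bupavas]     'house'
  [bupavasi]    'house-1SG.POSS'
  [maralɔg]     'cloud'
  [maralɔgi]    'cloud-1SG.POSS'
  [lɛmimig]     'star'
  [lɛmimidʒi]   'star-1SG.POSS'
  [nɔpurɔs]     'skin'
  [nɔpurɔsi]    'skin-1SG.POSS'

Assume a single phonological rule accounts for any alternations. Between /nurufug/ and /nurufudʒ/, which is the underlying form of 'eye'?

/nurufudʒ/

In [nurufug] and [nurufudʒi] the final segment of 'eye' alternates: [g] ~ [dʒ].
The stem 'moon' ([fɔnaneg], [fɔnanegi]) shows [g] unchanged in both environments, so [g] cannot be basic with [dʒ] derived before the 1SG.POSS suffix.
Therefore /dʒ/ is basic and [g] is derived by depalatalization (palato-alveolar /dʒ/ becomes [g] when no front vowel follows).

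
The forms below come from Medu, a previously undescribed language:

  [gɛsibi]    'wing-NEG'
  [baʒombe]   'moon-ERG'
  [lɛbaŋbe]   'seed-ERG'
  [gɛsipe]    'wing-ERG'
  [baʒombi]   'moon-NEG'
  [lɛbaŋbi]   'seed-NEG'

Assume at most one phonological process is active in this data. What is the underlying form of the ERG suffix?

The ERG morpheme has two allomorphs, [-be] and [-pe].
The NEG suffix, which begins with [b], is invariant after every stem; so [b] is not altered by any rule here.
The ERG suffix is therefore /-pe/ underlyingly, with post-nasal voicing: voiceless stops become voiced after a nasal.

/-pe/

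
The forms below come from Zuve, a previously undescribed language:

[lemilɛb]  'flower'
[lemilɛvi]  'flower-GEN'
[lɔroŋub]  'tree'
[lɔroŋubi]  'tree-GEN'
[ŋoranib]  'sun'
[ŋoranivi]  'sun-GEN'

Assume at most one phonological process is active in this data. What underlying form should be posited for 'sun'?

The root 'sun' surfaces as [ŋoranib] and [ŋoranivi], with a stem-final [b] ~ [v] alternation.
If /b/ were underlying and a rule turned it into [v] before the GEN suffix, 'tree' would also alternate; but it has [b] in both [lɔroŋub] and [lɔroŋubi].
So /v/ is underlying, and a rule of word-final hardening — voiced fricatives become stops word-finally — gives [b].

/ŋoraniv/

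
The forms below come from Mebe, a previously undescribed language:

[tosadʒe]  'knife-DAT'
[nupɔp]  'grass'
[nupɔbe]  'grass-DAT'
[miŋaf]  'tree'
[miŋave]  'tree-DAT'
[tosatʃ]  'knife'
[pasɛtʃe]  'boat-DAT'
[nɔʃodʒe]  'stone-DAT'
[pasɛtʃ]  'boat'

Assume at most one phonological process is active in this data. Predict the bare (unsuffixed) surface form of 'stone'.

[nɔʃotʃ]

'knife' shows [tʃ] ~ [dʒ] at the end of the stem ([tosatʃ] vs [tosadʒe]).
But 'boat' keeps [tʃ] in both environments ([pasɛtʃ], [pasɛtʃe]), so there is no rule changing /tʃ/ to [dʒ] before the DAT suffix.
Therefore /dʒ/ is basic and [tʃ] is derived by word-final obstruent devoicing (voiced obstruents become voiceless word-finally).
The one attested form of 'stone', [nɔʃodʒe], shows underlying /nɔʃodʒ/. Applying the same rule word-finally gives [nɔʃotʃ].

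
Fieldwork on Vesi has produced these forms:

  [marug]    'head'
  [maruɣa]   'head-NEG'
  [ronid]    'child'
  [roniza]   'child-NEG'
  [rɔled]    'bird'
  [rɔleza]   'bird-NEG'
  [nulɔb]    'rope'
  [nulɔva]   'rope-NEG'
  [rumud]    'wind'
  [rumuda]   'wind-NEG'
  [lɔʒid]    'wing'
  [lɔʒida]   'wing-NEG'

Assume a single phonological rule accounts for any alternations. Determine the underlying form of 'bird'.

/rɔlez/

The root 'bird' surfaces as [rɔled] and [rɔleza], with a stem-final [d] ~ [z] alternation.
But 'wind' keeps [d] in both environments ([rumud], [rumuda]), so there is no rule changing /d/ to [z] before the NEG suffix.
The alternation reflects word-final hardening: voiced fricatives become stops word-finally. /z/ is underlying.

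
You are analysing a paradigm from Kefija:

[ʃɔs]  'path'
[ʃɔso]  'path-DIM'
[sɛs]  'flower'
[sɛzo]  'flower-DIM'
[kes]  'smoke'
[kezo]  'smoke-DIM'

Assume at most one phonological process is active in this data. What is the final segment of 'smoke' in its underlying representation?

/z/

The root 'smoke' surfaces as [kes] and [kezo], with a stem-final [s] ~ [z] alternation.
Compare 'path', with invariant [s] in [ʃɔs] and [ʃɔso]: an analysis with underlying /s/ and a rule producing [z] before the DIM suffix would wrongly predict alternation here too.
Therefore /z/ is basic and [s] is derived by word-final obstruent devoicing (voiced obstruents become voiceless word-finally).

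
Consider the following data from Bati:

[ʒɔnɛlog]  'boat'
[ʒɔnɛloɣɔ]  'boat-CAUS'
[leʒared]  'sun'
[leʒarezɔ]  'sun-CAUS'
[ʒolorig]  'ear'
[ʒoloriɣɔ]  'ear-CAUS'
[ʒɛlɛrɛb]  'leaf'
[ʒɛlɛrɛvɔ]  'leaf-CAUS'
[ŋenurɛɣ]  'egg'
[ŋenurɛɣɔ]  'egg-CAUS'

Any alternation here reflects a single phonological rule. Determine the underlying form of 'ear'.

/ʒolorig/

The stem for 'ear' ends in [g] in [ʒolorig] but [ɣ] in [ʒoloriɣɔ].
The stem 'egg' ([ŋenurɛɣ], [ŋenurɛɣɔ]) shows [ɣ] unchanged in both environments, so [ɣ] cannot be basic with [g] derived in isolation.
Therefore /g/ is basic and [ɣ] is derived by intervocalic spirantization (voiced stops become fricatives between vowels).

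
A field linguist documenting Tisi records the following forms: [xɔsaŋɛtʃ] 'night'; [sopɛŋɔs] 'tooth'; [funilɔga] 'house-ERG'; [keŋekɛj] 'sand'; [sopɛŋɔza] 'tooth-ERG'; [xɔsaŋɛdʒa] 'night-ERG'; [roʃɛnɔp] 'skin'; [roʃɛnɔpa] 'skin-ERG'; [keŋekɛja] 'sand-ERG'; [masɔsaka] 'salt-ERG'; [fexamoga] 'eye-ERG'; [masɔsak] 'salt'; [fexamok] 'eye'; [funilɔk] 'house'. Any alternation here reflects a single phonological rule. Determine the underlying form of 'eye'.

The root 'eye' surfaces as [fexamoga] and [fexamok], with a stem-final [g] ~ [k] alternation.
But 'salt' keeps [k] in both environments ([masɔsaka], [masɔsak]), so there is no rule changing /k/ to [g] before the ERG suffix.
The alternation reflects word-final obstruent devoicing: voiced obstruents become voiceless word-finally. /g/ is underlying.

/fexamog/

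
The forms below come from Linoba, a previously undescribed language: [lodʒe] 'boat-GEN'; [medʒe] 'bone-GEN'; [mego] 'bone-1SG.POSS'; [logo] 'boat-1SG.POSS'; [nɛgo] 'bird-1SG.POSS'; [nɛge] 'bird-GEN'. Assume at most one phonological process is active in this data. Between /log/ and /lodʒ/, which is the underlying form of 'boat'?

'boat' shows [g] ~ [dʒ] at the end of the stem ([logo] vs [lodʒe]).
If /g/ were underlying and a rule turned it into [dʒ] before the GEN suffix, 'bird' would also alternate; but it has [g] in both [nɛgo] and [nɛge].
The underlying segment must be /dʒ/; palato-alveolar /dʒ/ becomes [g] when no front vowel follows, yielding [g] there.

/lodʒ/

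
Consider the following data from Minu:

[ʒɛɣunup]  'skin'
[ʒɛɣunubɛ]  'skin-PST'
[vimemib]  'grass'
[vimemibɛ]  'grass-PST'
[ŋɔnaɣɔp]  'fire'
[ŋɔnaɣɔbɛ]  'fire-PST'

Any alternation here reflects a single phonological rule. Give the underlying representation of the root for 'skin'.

The root 'skin' surfaces as [ʒɛɣunup] and [ʒɛɣunubɛ], with a stem-final [p] ~ [b] alternation.
But 'grass' keeps [b] in both environments ([vimemib], [vimemibɛ]), so there is no rule changing /b/ to [p] in isolation.
Therefore /p/ is basic and [b] is derived by intervocalic voicing (voiceless stops become voiced between vowels).
The underlying form of 'skin' is therefore /ʒɛɣunup/.

/ʒɛɣunup/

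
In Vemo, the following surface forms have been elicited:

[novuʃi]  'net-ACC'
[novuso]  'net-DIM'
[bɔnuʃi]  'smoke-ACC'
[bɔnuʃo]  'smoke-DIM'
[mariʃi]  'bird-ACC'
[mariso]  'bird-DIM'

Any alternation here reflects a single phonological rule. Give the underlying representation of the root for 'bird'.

The stem for 'bird' ends in [ʃ] in [mariʃi] but [s] in [mariso].
The stem 'smoke' ([bɔnuʃi], [bɔnuʃo]) shows [ʃ] unchanged in both environments, so [ʃ] cannot be basic with [s] derived before the DIM suffix.
The underlying segment must be /s/; /s/ becomes palato-alveolar [ʃ] before a front vowel, yielding [ʃ] there.

/maris/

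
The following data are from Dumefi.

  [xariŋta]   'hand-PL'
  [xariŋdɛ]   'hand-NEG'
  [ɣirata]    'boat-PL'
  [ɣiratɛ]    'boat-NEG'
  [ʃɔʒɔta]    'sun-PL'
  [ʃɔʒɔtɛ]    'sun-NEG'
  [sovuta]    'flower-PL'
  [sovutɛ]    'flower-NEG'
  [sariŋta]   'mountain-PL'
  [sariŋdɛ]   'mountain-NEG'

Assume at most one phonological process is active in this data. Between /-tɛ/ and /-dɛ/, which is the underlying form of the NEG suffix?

/-dɛ/

The NEG morpheme has two allomorphs, [-dɛ] and [-tɛ].
By contrast the PL suffix keeps its initial [t] throughout — that segment must be underlying.
So the underlying form is /-dɛ/, and voiced stops become voiceless after a vowel.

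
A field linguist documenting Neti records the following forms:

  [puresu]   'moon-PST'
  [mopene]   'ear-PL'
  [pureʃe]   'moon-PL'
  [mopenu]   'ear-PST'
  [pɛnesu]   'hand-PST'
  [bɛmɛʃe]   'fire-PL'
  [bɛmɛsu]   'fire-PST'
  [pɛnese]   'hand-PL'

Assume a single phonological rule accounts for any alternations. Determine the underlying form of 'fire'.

'fire' shows [s] ~ [ʃ] at the end of the stem ([bɛmɛsu] vs [bɛmɛʃe]).
The stem 'hand' ([pɛnesu], [pɛnese]) shows [s] unchanged in both environments, so [s] cannot be basic with [ʃ] derived before the PL suffix.
So /ʃ/ is underlying, and a rule of depalatalization — palato-alveolar /ʃ/ becomes [s] when no front vowel follows — gives [s].

/bɛmɛʃ/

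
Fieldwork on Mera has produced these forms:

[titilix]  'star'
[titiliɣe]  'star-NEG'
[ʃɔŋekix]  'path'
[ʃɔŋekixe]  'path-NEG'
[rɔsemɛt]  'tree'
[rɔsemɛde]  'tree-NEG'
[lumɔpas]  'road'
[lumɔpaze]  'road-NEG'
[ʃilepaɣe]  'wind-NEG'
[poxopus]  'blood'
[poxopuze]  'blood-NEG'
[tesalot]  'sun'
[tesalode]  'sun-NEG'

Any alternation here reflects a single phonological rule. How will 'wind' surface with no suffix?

[ʃilepax]

'star' shows [x] ~ [ɣ] at the end of the stem ([titilix] vs [titiliɣe]).
If /x/ were underlying and a rule turned it into [ɣ] before the NEG suffix, 'path' would also alternate; but it has [x] in both [ʃɔŋekix] and [ʃɔŋekixe].
So /ɣ/ is underlying, and a rule of word-final obstruent devoicing — voiced obstruents become voiceless word-finally — gives [x].
From [ʃilepaɣe] the stem 'wind' is /ʃilepaɣ/; word-finally this yields [ʃilepax].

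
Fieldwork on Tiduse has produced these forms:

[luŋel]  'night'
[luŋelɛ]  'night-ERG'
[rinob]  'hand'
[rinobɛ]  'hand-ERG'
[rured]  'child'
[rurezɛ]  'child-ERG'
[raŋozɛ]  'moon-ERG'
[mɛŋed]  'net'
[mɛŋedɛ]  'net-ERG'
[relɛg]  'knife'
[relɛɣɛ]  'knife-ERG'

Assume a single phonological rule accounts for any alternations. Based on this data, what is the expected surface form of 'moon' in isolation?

[raŋod]

The stem for 'child' ends in [d] in [rured] but [z] in [rurezɛ].
If /d/ were underlying and a rule turned it into [z] before the ERG suffix, 'net' would also alternate; but it has [d] in both [mɛŋed] and [mɛŋedɛ].
The alternation reflects word-final hardening: voiced fricatives become stops word-finally. /z/ is underlying.
The one attested form of 'moon', [raŋozɛ], shows underlying /raŋoz/. Applying the same rule word-finally gives [raŋod].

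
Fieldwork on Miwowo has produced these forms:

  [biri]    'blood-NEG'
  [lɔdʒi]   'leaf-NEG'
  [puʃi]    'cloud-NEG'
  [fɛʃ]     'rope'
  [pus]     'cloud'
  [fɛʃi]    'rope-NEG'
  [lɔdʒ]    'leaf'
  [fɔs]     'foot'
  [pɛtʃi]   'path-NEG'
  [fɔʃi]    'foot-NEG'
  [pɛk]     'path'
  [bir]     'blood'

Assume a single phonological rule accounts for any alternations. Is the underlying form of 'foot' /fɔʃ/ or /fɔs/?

/fɔs/

The root 'foot' surfaces as [fɔs] and [fɔʃi], with a stem-final [s] ~ [ʃ] alternation.
Compare 'rope', with invariant [ʃ] in [fɛʃ] and [fɛʃi]: an analysis with underlying /ʃ/ and a rule producing [s] in isolation would wrongly predict alternation here too.
Therefore /s/ is basic and [ʃ] is derived by palatalization before a front vowel (/k/ and /s/ become palato-alveolar [tʃ] and [ʃ] before a front vowel).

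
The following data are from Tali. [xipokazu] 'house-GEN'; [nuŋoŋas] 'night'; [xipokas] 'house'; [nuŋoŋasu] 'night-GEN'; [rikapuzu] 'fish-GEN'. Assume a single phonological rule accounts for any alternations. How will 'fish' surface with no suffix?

[rikapus]

In [xipokazu] and [xipokas] the final segment of 'house' alternates: [z] ~ [s].
But 'night' keeps [s] in both environments ([nuŋoŋasu], [nuŋoŋas]), so there is no rule changing /s/ to [z] before the GEN suffix.
The alternation reflects word-final obstruent devoicing: voiced obstruents become voiceless word-finally. /z/ is underlying.
From [rikapuzu] the stem 'fish' is /rikapuz/; word-finally this yields [rikapus].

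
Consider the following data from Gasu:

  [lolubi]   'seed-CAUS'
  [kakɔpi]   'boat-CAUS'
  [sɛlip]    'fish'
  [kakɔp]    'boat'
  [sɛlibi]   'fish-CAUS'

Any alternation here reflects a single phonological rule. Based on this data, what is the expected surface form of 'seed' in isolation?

[lolup]

The root 'fish' surfaces as [sɛlibi] and [sɛlip], with a stem-final [b] ~ [p] alternation.
Compare 'boat', with invariant [p] in [kakɔpi] and [kakɔp]: an analysis with underlying /p/ and a rule producing [b] before the CAUS suffix would wrongly predict alternation here too.
The alternation reflects word-final obstruent devoicing: voiced obstruents become voiceless word-finally. /b/ is underlying.
The one attested form of 'seed', [lolubi], shows underlying /lolub/. Applying the same rule word-finally gives [lolup].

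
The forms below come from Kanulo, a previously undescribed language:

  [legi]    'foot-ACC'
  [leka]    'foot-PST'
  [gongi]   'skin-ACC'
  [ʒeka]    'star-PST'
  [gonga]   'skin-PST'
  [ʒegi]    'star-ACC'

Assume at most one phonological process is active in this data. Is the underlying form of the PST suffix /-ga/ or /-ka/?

The PST suffix surfaces as [-ga] and [-ka], depending on the final segment of the stem.
The ACC suffix, which begins with [g], is invariant after every stem; so [g] is not altered by any rule here.
The PST suffix is therefore /-ka/ underlyingly, with post-nasal voicing: voiceless stops become voiced after a nasal.

/-ka/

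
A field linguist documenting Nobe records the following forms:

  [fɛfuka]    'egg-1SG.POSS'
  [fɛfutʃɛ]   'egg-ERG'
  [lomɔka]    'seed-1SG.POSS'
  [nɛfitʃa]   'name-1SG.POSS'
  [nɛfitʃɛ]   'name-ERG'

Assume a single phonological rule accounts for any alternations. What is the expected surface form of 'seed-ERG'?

The stem for 'egg' ends in [k] in [fɛfuka] but [tʃ] in [fɛfutʃɛ].
Compare 'name', with invariant [tʃ] in [nɛfitʃa] and [nɛfitʃɛ]: an analysis with underlying /tʃ/ and a rule producing [k] before the 1SG.POSS suffix would wrongly predict alternation here too.
The underlying segment must be /k/; /k/ becomes palato-alveolar [tʃ] before a front vowel, yielding [tʃ] there.
From [lomɔka] the stem 'seed' is /lomɔk/; before a front vowel this yields [lomɔtʃɛ].

[lomɔtʃɛ]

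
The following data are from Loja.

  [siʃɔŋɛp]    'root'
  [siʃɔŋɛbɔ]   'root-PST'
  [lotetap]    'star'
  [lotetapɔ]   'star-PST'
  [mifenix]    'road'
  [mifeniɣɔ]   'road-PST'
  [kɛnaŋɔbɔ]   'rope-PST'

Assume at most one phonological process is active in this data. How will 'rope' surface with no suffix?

In [siʃɔŋɛp] and [siʃɔŋɛbɔ] the final segment of 'root' alternates: [p] ~ [b].
But 'star' keeps [p] in both environments ([lotetap], [lotetapɔ]), so there is no rule changing /p/ to [b] before the PST suffix.
The alternation reflects word-final obstruent devoicing: voiced obstruents become voiceless word-finally. /b/ is underlying.
From [kɛnaŋɔbɔ] the stem 'rope' is /kɛnaŋɔb/; word-finally this yields [kɛnaŋɔp].

[kɛnaŋɔp]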